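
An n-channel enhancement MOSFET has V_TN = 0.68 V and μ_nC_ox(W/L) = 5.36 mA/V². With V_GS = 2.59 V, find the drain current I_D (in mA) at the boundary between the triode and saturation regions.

I_D = 9.78 mA

At the boundary V_DS = V_ov = V_GS − V_TN = 2.59 − 0.68 = 1.91 V.
I_D = ½ k_n V_ov² = 0.5 × 5.36 × 1.91² = 9.78 mA.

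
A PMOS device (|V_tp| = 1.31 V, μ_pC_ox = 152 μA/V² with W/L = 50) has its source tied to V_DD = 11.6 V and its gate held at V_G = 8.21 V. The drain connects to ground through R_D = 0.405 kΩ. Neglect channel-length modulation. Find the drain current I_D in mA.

V_SG = V_DD − V_G = 11.6 − 8.21 = 3.39 V, so V_ov = 3.39 − 1.31 = 2.08 V.
k_p = μ_pC_ox · (W/L) = 7.6 mA/V².
Assume saturation: I_D = ½ k_p V_ov² = 0.5 × 7.6 × 2.08² = 16.4 mA, giving V_SD = V_DD − I_D R_D = 11.6 − 16.4 × 0.405 = 4.94 V.
V_SD = 4.94 V ≥ V_ov = 2.08 V, confirming saturation.

I_D = 16.4 mA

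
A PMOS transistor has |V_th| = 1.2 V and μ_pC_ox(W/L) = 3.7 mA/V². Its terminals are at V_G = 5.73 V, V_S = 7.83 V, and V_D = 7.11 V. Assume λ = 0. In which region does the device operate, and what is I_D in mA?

Triode; I_D = 1.44 mA

V_SG = V_S − V_G = 7.83 − 5.73 = 2.1 V; V_SD = V_S − V_D = 7.83 − 7.11 = 0.72 V.
V_ov = V_SG − |V_th| = 2.1 − 1.2 = 0.9 V.
Since V_SD = 0.72 V < V_ov = 0.9 V, the device is in the triode region.
I_D = k_p [V_ov · V_SD − ½ V_SD²] = 3.7 × [0.9 × 0.72 − 0.5 × 0.72²] = 1.44 mA.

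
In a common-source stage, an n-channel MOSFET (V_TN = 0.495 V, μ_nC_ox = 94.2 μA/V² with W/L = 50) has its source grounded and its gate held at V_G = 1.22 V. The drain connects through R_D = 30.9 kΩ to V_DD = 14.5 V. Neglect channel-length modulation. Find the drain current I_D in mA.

V_GS = V_G = 1.22 V, so V_ov = 1.22 − 0.495 = 0.725 V.
k_n = μ_nC_ox · (W/L) = 4.71 mA/V².
Assume saturation: I_D = ½ k_n V_ov² = 0.5 × 4.71 × 0.725² = 1.24 mA, giving V_DS = V_DD − I_D R_D = 14.5 − 1.24 × 30.9 = -23.7 V.
But -23.7 V < V_ov = 0.725 V, so the device is actually in triode.
In triode I_D = k_n[V_ov V_DS − ½ V_DS²] and I_D = (V_DD − V_DS)/R_D. Equating: 72.8 V_DS² − 106.5 V_DS + 14.5 = 0, giving V_DS = 0.152 V (the root below V_ov).
I_D = (14.5 − 0.152) / 30.9 = 0.464 mA.

I_D = 0.464 mA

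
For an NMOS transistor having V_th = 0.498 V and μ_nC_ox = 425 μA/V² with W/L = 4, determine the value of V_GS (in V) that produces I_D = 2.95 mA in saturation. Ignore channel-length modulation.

k_n = μ_nC_ox · (W/L) = 1.7 mA/V².
In saturation I_D = ½ k_n (V_GS − V_th)², so V_GS − V_th = √(2 I_D / k_n) = √(2 × 2.95 / 1.7) = 1.86 V.
V_GS = 0.498 + 1.86 = 2.36 V.

V_GS = 2.36 V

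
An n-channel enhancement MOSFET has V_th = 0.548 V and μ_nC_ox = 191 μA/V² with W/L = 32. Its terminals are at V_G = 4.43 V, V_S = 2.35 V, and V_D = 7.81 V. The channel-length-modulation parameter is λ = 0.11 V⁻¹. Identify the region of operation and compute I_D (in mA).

Saturation; I_D = 11.5 mA

V_GS = V_G − V_S = 4.43 − 2.35 = 2.08 V; V_DS = V_D − V_S = 7.81 − 2.35 = 5.46 V.
k_n = μ_nC_ox · (W/L) = 6.112 mA/V².
V_ov = V_GS − V_th = 2.08 − 0.548 = 1.53 V.
Since V_DS = 5.46 V ≥ V_ov = 1.53 V, the device is in saturation.
I_D = ½ k_n V_ov² (1 + λ V_DS) = 0.5 × 6.112 × 1.53² × (1 + 0.11 × 5.46) = 11.5 mA.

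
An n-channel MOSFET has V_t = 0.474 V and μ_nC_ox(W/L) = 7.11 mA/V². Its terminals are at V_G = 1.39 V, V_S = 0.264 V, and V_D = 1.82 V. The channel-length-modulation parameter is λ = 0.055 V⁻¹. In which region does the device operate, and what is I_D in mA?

V_GS = V_G − V_S = 1.39 − 0.264 = 1.13 V; V_DS = V_D − V_S = 1.82 − 0.264 = 1.56 V.
V_ov = V_GS − V_t = 1.13 − 0.474 = 0.652 V.
Since V_DS = 1.56 V ≥ V_ov = 0.652 V, the device is in saturation.
I_D = ½ k_n V_ov² (1 + λ V_DS) = 0.5 × 7.11 × 0.652² × (1 + 0.055 × 1.56) = 1.64 mA.

Saturation; I_D = 1.64 mA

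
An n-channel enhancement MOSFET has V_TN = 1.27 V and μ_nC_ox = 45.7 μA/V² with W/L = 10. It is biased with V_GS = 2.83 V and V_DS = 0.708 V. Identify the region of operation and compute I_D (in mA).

Triode; I_D = 0.390 mA

k_n = μ_nC_ox · (W/L) = 0.457 mA/V².
V_ov = V_GS − V_TN = 2.83 − 1.27 = 1.56 V.
Since V_DS = 0.708 V < V_ov = 1.56 V, the device is in the triode region.
I_D = k_n [V_ov · V_DS − ½ V_DS²] = 0.457 × [1.56 × 0.708 − 0.5 × 0.708²] = 0.39 mA.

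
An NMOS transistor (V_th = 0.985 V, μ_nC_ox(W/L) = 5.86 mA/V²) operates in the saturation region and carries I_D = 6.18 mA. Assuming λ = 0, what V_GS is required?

In saturation I_D = ½ k_n (V_GS − V_th)², so V_GS − V_th = √(2 I_D / k_n) = √(2 × 6.18 / 5.86) = 1.45 V.
V_GS = 0.985 + 1.45 = 2.44 V.

V_GS = 2.44 V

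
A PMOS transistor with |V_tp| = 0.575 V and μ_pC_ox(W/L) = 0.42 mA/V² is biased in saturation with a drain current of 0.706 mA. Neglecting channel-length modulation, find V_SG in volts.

V_SG = 2.41 V

In saturation I_D = ½ k_p (V_SG − |V_tp|)², so V_SG − |V_tp| = √(2 I_D / k_p) = √(2 × 0.706 / 0.42) = 1.83 V.
V_SG = 0.575 + 1.83 = 2.41 V.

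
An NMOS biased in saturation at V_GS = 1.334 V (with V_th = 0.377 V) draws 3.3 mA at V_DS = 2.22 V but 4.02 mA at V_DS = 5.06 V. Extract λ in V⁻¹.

λ = 0.0926 V⁻¹

With V_GS fixed, I_D ∝ (1 + λ V_DS) in saturation, so I_D2/I_D1 = (1 + λ V_DS2)/(1 + λ V_DS1).
4.02/3.3 = 1.218 = (1 + 5.06 λ)/(1 + 2.22 λ).
Solving: λ (I_D1 V_DS2 − I_D2 V_DS1) = I_D2 − I_D1, so λ = (4.02 − 3.3) / (3.3 × 5.06 − 4.02 × 2.22) = 0.72 / 7.77 = 0.0926 V⁻¹.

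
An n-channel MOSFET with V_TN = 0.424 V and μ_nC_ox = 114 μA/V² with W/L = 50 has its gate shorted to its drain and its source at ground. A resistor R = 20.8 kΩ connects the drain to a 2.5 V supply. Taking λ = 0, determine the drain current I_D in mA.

With gate tied to drain, V_GS = V_DS ≥ V_GS − V_TN, so the device is in saturation.
k_n = μ_nC_ox · (W/L) = 5.7 mA/V².
KCL at the drain: ½ k_n (V_GS − V_TN)² = (V_DD − V_GS)/R.
Let x = V_GS − 0.424. Then 59.3 x² + x − 2.076 = 0, giving x = 0.179 V (positive root), so V_GS = 0.603 V.
I_D = (V_DD − V_GS)/R = (2.5 − 0.603) / 20.8 = 0.0912 mA.

I_D = 0.0912 mA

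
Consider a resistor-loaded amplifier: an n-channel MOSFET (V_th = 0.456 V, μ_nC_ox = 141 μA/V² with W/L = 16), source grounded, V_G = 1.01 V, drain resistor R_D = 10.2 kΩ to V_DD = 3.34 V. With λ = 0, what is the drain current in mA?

I_D = 0.294 mA

V_GS = V_G = 1.01 V, so V_ov = 1.01 − 0.456 = 0.554 V.
k_n = μ_nC_ox · (W/L) = 2.256 mA/V².
Assume saturation: I_D = ½ k_n V_ov² = 0.5 × 2.256 × 0.554² = 0.346 mA, giving V_DS = V_DD − I_D R_D = 3.34 − 0.346 × 10.2 = -0.191 V.
But -0.191 V < V_ov = 0.554 V, so the device is actually in triode.
In triode I_D = k_n[V_ov V_DS − ½ V_DS²] and I_D = (V_DD − V_DS)/R_D. Equating: 11.5 V_DS² − 13.75 V_DS + 3.34 = 0, giving V_DS = 0.339 V (the root below V_ov).
I_D = (3.34 − 0.339) / 10.2 = 0.294 mA.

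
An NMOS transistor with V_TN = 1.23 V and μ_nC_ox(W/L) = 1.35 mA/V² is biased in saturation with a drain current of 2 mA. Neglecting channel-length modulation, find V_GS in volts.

V_GS = 2.95 V

In saturation I_D = ½ k_n (V_GS − V_TN)², so V_GS − V_TN = √(2 I_D / k_n) = √(2 × 2 / 1.35) = 1.72 V.
V_GS = 1.23 + 1.72 = 2.95 V.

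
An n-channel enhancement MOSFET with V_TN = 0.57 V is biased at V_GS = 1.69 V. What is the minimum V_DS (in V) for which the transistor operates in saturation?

The boundary between triode and saturation is V_DS = V_GS − V_TN = V_ov.
V_ov = 1.69 − 0.57 = 1.12 V.

V_DS,sat = 1.12 V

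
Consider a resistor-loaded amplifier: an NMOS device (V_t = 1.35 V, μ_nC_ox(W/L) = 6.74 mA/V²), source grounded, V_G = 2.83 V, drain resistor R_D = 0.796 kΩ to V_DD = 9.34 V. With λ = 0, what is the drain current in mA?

I_D = 7.38 mA

V_GS = V_G = 2.83 V, so V_ov = 2.83 − 1.35 = 1.48 V.
Assume saturation: I_D = ½ k_n V_ov² = 0.5 × 6.74 × 1.48² = 7.38 mA, giving V_DS = V_DD − I_D R_D = 9.34 − 7.38 × 0.796 = 3.46 V.
V_DS = 3.46 V ≥ V_ov = 1.48 V, confirming saturation.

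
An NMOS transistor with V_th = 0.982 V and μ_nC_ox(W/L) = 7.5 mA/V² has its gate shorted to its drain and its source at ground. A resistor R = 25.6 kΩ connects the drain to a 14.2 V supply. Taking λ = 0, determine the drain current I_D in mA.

I_D = 0.502 mA

With gate tied to drain, V_GS = V_DS ≥ V_GS − V_th, so the device is in saturation.
KCL at the drain: ½ k_n (V_GS − V_th)² = (V_DD − V_GS)/R.
Let x = V_GS − 0.982. Then 96 x² + x − 13.22 = 0, giving x = 0.366 V (positive root), so V_GS = 1.35 V.
I_D = (V_DD − V_GS)/R = (14.2 − 1.35) / 25.6 = 0.502 mA.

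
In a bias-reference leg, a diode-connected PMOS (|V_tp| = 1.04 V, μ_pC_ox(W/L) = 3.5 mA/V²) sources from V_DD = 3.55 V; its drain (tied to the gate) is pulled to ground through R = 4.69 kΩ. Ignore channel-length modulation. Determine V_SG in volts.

With gate tied to drain, V_SG = V_SD ≥ V_SG − |V_tp|, so the device is in saturation.
KCL at the drain: ½ k_p (V_SG − |V_tp|)² = (V_DD − V_SG)/R.
Let x = V_SG − 1.04. Then 8.21 x² + x − 2.51 = 0, giving x = 0.495 V (positive root), so V_SG = 1.54 V.
I_D = (V_DD − V_SG)/R = (3.55 − 1.54) / 4.69 = 0.43 mA.

V_SG = 1.54 V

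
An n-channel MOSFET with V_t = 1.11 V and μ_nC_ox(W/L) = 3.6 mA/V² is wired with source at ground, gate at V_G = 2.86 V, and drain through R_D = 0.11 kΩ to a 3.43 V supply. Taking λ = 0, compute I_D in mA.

I_D = 5.51 mA

V_GS = V_G = 2.86 V, so V_ov = 2.86 − 1.11 = 1.75 V.
Assume saturation: I_D = ½ k_n V_ov² = 0.5 × 3.6 × 1.75² = 5.51 mA, giving V_DS = V_DD − I_D R_D = 3.43 − 5.51 × 0.11 = 2.82 V.
V_DS = 2.82 V ≥ V_ov = 1.75 V, confirming saturation.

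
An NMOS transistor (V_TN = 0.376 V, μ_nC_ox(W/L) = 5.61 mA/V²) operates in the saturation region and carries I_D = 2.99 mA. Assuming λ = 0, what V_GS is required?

V_GS = 1.41 V

In saturation I_D = ½ k_n (V_GS − V_TN)², so V_GS − V_TN = √(2 I_D / k_n) = √(2 × 2.99 / 5.61) = 1.03 V.
V_GS = 0.376 + 1.03 = 1.41 V.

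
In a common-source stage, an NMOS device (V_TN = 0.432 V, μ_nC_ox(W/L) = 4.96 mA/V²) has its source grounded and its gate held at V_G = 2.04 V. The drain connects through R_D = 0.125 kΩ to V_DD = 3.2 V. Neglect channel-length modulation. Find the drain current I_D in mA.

V_GS = V_G = 2.04 V, so V_ov = 2.04 − 0.432 = 1.61 V.
Assume saturation: I_D = ½ k_n V_ov² = 0.5 × 4.96 × 1.61² = 6.41 mA, giving V_DS = V_DD − I_D R_D = 3.2 − 6.41 × 0.125 = 2.4 V.
V_DS = 2.4 V ≥ V_ov = 1.61 V, confirming saturation.

I_D = 6.41 mA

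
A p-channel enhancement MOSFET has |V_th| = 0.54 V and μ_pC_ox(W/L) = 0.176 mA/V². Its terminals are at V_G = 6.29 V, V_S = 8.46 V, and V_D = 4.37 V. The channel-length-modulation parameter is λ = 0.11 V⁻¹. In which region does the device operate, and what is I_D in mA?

Saturation; I_D = 0.339 mA

V_SG = V_S − V_G = 8.46 − 6.29 = 2.17 V; V_SD = V_S − V_D = 8.46 − 4.37 = 4.09 V.
V_ov = V_SG − |V_th| = 2.17 − 0.54 = 1.63 V.
Since V_SD = 4.09 V ≥ V_ov = 1.63 V, the device is in saturation.
I_D = ½ k_p V_ov² (1 + λ V_SD) = 0.5 × 0.176 × 1.63² × (1 + 0.11 × 4.09) = 0.339 mA.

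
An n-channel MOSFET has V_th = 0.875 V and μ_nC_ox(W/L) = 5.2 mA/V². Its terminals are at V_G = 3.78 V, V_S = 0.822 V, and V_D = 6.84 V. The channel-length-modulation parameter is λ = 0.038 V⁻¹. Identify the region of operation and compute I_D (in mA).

V_GS = V_G − V_S = 3.78 − 0.822 = 2.96 V; V_DS = V_D − V_S = 6.84 − 0.822 = 6.02 V.
V_ov = V_GS − V_th = 2.96 − 0.875 = 2.08 V.
Since V_DS = 6.02 V ≥ V_ov = 2.08 V, the device is in saturation.
I_D = ½ k_n V_ov² (1 + λ V_DS) = 0.5 × 5.2 × 2.08² × (1 + 0.038 × 6.02) = 13.9 mA.

Saturation; I_D = 13.9 mA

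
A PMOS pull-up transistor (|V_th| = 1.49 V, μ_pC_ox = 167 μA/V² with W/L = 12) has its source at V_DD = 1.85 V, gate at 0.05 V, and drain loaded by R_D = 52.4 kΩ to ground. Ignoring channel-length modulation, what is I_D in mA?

V_SG = V_DD − V_G = 1.85 − 0.05 = 1.8 V, so V_ov = 1.8 − 1.49 = 0.31 V.
k_p = μ_pC_ox · (W/L) = 2.004 mA/V².
Assume saturation: I_D = ½ k_p V_ov² = 0.5 × 2.004 × 0.31² = 0.0963 mA, giving V_SD = V_DD − I_D R_D = 1.85 − 0.0963 × 52.4 = -3.2 V.
But -3.2 V < V_ov = 0.31 V, so the device is actually in triode.
In triode I_D = k_p[V_ov V_SD − ½ V_SD²] and I_D = (V_DD − V_SD)/R_D. Equating: 52.5 V_SD² − 33.55 V_SD + 1.85 = 0, giving V_SD = 0.0609 V (the root below V_ov).
I_D = (1.85 − 0.0609) / 52.4 = 0.0341 mA.

I_D = 0.0341 mA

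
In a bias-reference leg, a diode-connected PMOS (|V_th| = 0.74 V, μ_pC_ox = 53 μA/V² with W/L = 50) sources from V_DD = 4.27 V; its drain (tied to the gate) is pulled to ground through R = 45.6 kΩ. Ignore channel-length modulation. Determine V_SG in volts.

With gate tied to drain, V_SG = V_SD ≥ V_SG − |V_th|, so the device is in saturation.
k_p = μ_pC_ox · (W/L) = 2.65 mA/V².
KCL at the drain: ½ k_p (V_SG − |V_th|)² = (V_DD − V_SG)/R.
Let x = V_SG − 0.74. Then 60.4 x² + x − 3.53 = 0, giving x = 0.234 V (positive root), so V_SG = 0.974 V.
I_D = (V_DD − V_SG)/R = (4.27 − 0.974) / 45.6 = 0.0723 mA.

V_SG = 0.974 V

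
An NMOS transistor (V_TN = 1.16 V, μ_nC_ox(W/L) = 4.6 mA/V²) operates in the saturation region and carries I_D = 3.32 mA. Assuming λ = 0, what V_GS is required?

V_GS = 2.36 V

In saturation I_D = ½ k_n (V_GS − V_TN)², so V_GS − V_TN = √(2 I_D / k_n) = √(2 × 3.32 / 4.6) = 1.2 V.
V_GS = 1.16 + 1.2 = 2.36 V.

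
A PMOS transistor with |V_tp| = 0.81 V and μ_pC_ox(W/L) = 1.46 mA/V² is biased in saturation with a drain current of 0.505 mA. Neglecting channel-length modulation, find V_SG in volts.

In saturation I_D = ½ k_p (V_SG − |V_tp|)², so V_SG − |V_tp| = √(2 I_D / k_p) = √(2 × 0.505 / 1.46) = 0.832 V.
V_SG = 0.81 + 0.832 = 1.64 V.

V_SG = 1.64 V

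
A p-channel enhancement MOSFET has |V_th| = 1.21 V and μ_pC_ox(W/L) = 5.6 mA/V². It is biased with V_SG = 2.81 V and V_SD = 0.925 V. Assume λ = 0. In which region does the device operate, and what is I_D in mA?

V_ov = V_SG − |V_th| = 2.81 − 1.21 = 1.6 V.
Since V_SD = 0.925 V < V_ov = 1.6 V, the device is in the triode region.
I_D = k_p [V_ov · V_SD − ½ V_SD²] = 5.6 × [1.6 × 0.925 − 0.5 × 0.925²] = 5.89 mA.

Triode; I_D = 5.89 mA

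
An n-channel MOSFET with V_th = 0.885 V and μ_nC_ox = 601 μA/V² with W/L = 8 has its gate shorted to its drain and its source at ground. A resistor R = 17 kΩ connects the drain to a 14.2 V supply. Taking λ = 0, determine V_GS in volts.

With gate tied to drain, V_GS = V_DS ≥ V_GS − V_th, so the device is in saturation.
k_n = μ_nC_ox · (W/L) = 4.808 mA/V².
KCL at the drain: ½ k_n (V_GS − V_th)² = (V_DD − V_GS)/R.
Let x = V_GS − 0.885. Then 40.9 x² + x − 13.31 = 0, giving x = 0.559 V (positive root), so V_GS = 1.44 V.
I_D = (V_DD − V_GS)/R = (14.2 − 1.44) / 17 = 0.75 mA.

V_GS = 1.44 V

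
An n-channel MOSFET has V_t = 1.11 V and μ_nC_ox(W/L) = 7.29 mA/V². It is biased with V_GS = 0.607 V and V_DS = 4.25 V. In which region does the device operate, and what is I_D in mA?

Cutoff; I_D = 0 mA

V_GS = 0.607 V < V_t = 1.11 V, so the transistor is in cutoff.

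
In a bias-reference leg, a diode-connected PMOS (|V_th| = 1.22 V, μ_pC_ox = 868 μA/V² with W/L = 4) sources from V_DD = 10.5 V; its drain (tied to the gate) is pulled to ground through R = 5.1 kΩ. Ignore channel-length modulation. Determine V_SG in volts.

V_SG = 2.19 V

With gate tied to drain, V_SG = V_SD ≥ V_SG − |V_th|, so the device is in saturation.
k_p = μ_pC_ox · (W/L) = 3.472 mA/V².
KCL at the drain: ½ k_p (V_SG − |V_th|)² = (V_DD − V_SG)/R.
Let x = V_SG − 1.22. Then 8.85 x² + x − 9.28 = 0, giving x = 0.969 V (positive root), so V_SG = 2.19 V.
I_D = (V_DD − V_SG)/R = (10.5 − 2.19) / 5.1 = 1.63 mA.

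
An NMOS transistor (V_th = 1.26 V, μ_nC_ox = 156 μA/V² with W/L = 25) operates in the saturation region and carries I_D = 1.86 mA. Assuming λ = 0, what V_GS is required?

V_GS = 2.24 V

k_n = μ_nC_ox · (W/L) = 3.9 mA/V².
In saturation I_D = ½ k_n (V_GS − V_th)², so V_GS − V_th = √(2 I_D / k_n) = √(2 × 1.86 / 3.9) = 0.977 V.
V_GS = 1.26 + 0.977 = 2.24 V.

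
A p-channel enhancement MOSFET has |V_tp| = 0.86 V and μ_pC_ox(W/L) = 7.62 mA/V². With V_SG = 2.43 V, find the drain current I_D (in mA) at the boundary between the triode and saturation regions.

At the boundary V_SD = V_ov = V_SG − |V_tp| = 2.43 − 0.86 = 1.57 V.
I_D = ½ k_p V_ov² = 0.5 × 7.62 × 1.57² = 9.39 mA.

I_D = 9.39 mA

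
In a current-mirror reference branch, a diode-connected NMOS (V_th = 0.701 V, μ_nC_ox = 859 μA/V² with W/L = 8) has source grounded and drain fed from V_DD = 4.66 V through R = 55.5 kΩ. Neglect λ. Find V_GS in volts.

With gate tied to drain, V_GS = V_DS ≥ V_GS − V_th, so the device is in saturation.
k_n = μ_nC_ox · (W/L) = 6.872 mA/V².
KCL at the drain: ½ k_n (V_GS − V_th)² = (V_DD − V_GS)/R.
Let x = V_GS − 0.701. Then 191 x² + x − 3.959 = 0, giving x = 0.141 V (positive root), so V_GS = 0.842 V.
I_D = (V_DD − V_GS)/R = (4.66 − 0.842) / 55.5 = 0.0688 mA.

V_GS = 0.842 V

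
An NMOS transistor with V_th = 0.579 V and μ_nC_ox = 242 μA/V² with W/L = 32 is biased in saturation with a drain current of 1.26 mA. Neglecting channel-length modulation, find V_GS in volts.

k_n = μ_nC_ox · (W/L) = 7.744 mA/V².
In saturation I_D = ½ k_n (V_GS − V_th)², so V_GS − V_th = √(2 I_D / k_n) = √(2 × 1.26 / 7.744) = 0.57 V.
V_GS = 0.579 + 0.57 = 1.15 V.

V_GS = 1.15 V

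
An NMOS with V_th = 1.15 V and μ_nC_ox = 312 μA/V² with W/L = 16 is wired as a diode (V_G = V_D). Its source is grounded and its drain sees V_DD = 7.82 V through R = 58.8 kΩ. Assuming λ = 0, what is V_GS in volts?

With gate tied to drain, V_GS = V_DS ≥ V_GS − V_th, so the device is in saturation.
k_n = μ_nC_ox · (W/L) = 4.992 mA/V².
KCL at the drain: ½ k_n (V_GS − V_th)² = (V_DD − V_GS)/R.
Let x = V_GS − 1.15. Then 147 x² + x − 6.67 = 0, giving x = 0.21 V (positive root), so V_GS = 1.36 V.
I_D = (V_DD − V_GS)/R = (7.82 − 1.36) / 58.8 = 0.11 mA.

V_GS = 1.36 V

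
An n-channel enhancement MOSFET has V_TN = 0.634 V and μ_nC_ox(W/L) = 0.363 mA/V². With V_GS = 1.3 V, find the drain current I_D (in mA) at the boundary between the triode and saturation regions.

I_D = 0.0805 mA

At the boundary V_DS = V_ov = V_GS − V_TN = 1.3 − 0.634 = 0.666 V.
I_D = ½ k_n V_ov² = 0.5 × 0.363 × 0.666² = 0.0805 mA.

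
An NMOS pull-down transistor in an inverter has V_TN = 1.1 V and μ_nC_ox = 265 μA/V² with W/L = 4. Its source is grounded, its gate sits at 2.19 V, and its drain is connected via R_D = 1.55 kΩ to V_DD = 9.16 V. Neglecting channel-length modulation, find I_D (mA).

V_GS = V_G = 2.19 V, so V_ov = 2.19 − 1.1 = 1.09 V.
k_n = μ_nC_ox · (W/L) = 1.06 mA/V².
Assume saturation: I_D = ½ k_n V_ov² = 0.5 × 1.06 × 1.09² = 0.63 mA, giving V_DS = V_DD − I_D R_D = 9.16 − 0.63 × 1.55 = 8.18 V.
V_DS = 8.18 V ≥ V_ov = 1.09 V, confirming saturation.

I_D = 0.630 mA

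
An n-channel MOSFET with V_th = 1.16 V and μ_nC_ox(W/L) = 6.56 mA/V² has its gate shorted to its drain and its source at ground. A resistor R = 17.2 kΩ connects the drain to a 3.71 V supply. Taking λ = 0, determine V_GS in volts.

V_GS = 1.36 V

With gate tied to drain, V_GS = V_DS ≥ V_GS − V_th, so the device is in saturation.
KCL at the drain: ½ k_n (V_GS − V_th)² = (V_DD − V_GS)/R.
Let x = V_GS − 1.16. Then 56.4 x² + x − 2.55 = 0, giving x = 0.204 V (positive root), so V_GS = 1.36 V.
I_D = (V_DD − V_GS)/R = (3.71 − 1.36) / 17.2 = 0.136 mA.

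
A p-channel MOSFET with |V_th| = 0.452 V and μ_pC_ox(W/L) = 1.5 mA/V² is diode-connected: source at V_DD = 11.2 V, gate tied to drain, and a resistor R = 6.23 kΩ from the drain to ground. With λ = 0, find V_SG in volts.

V_SG = 1.87 V

With gate tied to drain, V_SG = V_SD ≥ V_SG − |V_th|, so the device is in saturation.
KCL at the drain: ½ k_p (V_SG − |V_th|)² = (V_DD − V_SG)/R.
Let x = V_SG − 0.452. Then 4.67 x² + x − 10.75 = 0, giving x = 1.41 V (positive root), so V_SG = 1.87 V.
I_D = (V_DD − V_SG)/R = (11.2 − 1.87) / 6.23 = 1.5 mA.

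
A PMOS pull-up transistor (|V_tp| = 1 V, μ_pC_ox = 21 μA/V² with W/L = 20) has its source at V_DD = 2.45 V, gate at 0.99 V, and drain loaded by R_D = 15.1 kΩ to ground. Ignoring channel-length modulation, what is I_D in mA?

V_SG = V_DD − V_G = 2.45 − 0.99 = 1.46 V, so V_ov = 1.46 − 1 = 0.46 V.
k_p = μ_pC_ox · (W/L) = 0.42 mA/V².
Assume saturation: I_D = ½ k_p V_ov² = 0.5 × 0.42 × 0.46² = 0.0444 mA, giving V_SD = V_DD − I_D R_D = 2.45 − 0.0444 × 15.1 = 1.78 V.
V_SD = 1.78 V ≥ V_ov = 0.46 V, confirming saturation.

I_D = 0.0444 mA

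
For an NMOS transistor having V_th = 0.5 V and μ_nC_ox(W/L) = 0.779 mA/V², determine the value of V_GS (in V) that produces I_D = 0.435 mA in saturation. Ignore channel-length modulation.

In saturation I_D = ½ k_n (V_GS − V_th)², so V_GS − V_th = √(2 I_D / k_n) = √(2 × 0.435 / 0.779) = 1.06 V.
V_GS = 0.5 + 1.06 = 1.56 V.

V_GS = 1.56 V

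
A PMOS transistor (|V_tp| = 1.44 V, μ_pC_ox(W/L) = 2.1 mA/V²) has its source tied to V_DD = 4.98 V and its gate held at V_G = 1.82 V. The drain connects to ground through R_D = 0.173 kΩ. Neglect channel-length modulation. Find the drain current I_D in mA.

I_D = 3.11 mA

V_SG = V_DD − V_G = 4.98 − 1.82 = 3.16 V, so V_ov = 3.16 − 1.44 = 1.72 V.
Assume saturation: I_D = ½ k_p V_ov² = 0.5 × 2.1 × 1.72² = 3.11 mA, giving V_SD = V_DD − I_D R_D = 4.98 − 3.11 × 0.173 = 4.44 V.
V_SD = 4.44 V ≥ V_ov = 1.72 V, confirming saturation.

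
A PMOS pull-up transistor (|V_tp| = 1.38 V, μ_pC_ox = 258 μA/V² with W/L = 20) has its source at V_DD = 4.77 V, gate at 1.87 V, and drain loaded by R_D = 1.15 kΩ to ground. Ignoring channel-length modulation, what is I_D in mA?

V_SG = V_DD − V_G = 4.77 − 1.87 = 2.9 V, so V_ov = 2.9 − 1.38 = 1.52 V.
k_p = μ_pC_ox · (W/L) = 5.16 mA/V².
Assume saturation: I_D = ½ k_p V_ov² = 0.5 × 5.16 × 1.52² = 5.96 mA, giving V_SD = V_DD − I_D R_D = 4.77 − 5.96 × 1.15 = -2.08 V.
But -2.08 V < V_ov = 1.52 V, so the device is actually in triode.
In triode I_D = k_p[V_ov V_SD − ½ V_SD²] and I_D = (V_DD − V_SD)/R_D. Equating: 2.97 V_SD² − 10.02 V_SD + 4.77 = 0, giving V_SD = 0.573 V (the root below V_ov).
I_D = (4.77 − 0.573) / 1.15 = 3.65 mA.

I_D = 3.65 mA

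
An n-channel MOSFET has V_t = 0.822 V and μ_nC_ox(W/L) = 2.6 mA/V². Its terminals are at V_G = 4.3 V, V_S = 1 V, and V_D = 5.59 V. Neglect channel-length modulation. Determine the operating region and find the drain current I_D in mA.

Saturation; I_D = 7.98 mA

V_GS = V_G − V_S = 4.3 − 1 = 3.3 V; V_DS = V_D − V_S = 5.59 − 1 = 4.59 V.
V_ov = V_GS − V_t = 3.3 − 0.822 = 2.48 V.
Since V_DS = 4.59 V ≥ V_ov = 2.48 V, the device is in saturation.
I_D = ½ k_n V_ov² = 0.5 × 2.6 × 2.48² = 7.98 mA.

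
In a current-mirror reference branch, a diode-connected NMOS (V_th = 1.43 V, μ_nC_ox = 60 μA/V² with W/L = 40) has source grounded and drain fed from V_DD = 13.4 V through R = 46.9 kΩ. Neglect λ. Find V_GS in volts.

With gate tied to drain, V_GS = V_DS ≥ V_GS − V_th, so the device is in saturation.
k_n = μ_nC_ox · (W/L) = 2.4 mA/V².
KCL at the drain: ½ k_n (V_GS − V_th)² = (V_DD − V_GS)/R.
Let x = V_GS − 1.43. Then 56.3 x² + x − 11.97 = 0, giving x = 0.452 V (positive root), so V_GS = 1.88 V.
I_D = (V_DD − V_GS)/R = (13.4 − 1.88) / 46.9 = 0.246 mA.

V_GS = 1.88 V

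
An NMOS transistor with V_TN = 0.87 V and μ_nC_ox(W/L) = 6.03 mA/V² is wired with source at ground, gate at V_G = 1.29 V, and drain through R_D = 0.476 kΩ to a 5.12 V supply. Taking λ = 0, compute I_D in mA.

I_D = 0.532 mA

V_GS = V_G = 1.29 V, so V_ov = 1.29 − 0.87 = 0.42 V.
Assume saturation: I_D = ½ k_n V_ov² = 0.5 × 6.03 × 0.42² = 0.532 mA, giving V_DS = V_DD − I_D R_D = 5.12 − 0.532 × 0.476 = 4.87 V.
V_DS = 4.87 V ≥ V_ov = 0.42 V, confirming saturation.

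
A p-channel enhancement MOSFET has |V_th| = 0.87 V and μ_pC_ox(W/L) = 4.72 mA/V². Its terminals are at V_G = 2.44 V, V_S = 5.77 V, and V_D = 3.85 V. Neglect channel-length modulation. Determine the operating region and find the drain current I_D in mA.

V_SG = V_S − V_G = 5.77 − 2.44 = 3.33 V; V_SD = V_S − V_D = 5.77 − 3.85 = 1.92 V.
V_ov = V_SG − |V_th| = 3.33 − 0.87 = 2.46 V.
Since V_SD = 1.92 V < V_ov = 2.46 V, the device is in the triode region.
I_D = k_p [V_ov · V_SD − ½ V_SD²] = 4.72 × [2.46 × 1.92 − 0.5 × 1.92²] = 13.6 mA.

Triode; I_D = 13.6 mA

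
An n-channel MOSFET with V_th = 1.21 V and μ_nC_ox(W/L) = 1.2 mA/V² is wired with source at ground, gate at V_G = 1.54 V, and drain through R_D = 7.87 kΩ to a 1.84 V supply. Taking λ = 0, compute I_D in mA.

V_GS = V_G = 1.54 V, so V_ov = 1.54 − 1.21 = 0.33 V.
Assume saturation: I_D = ½ k_n V_ov² = 0.5 × 1.2 × 0.33² = 0.0653 mA, giving V_DS = V_DD − I_D R_D = 1.84 − 0.0653 × 7.87 = 1.33 V.
V_DS = 1.33 V ≥ V_ov = 0.33 V, confirming saturation.

I_D = 0.0653 mA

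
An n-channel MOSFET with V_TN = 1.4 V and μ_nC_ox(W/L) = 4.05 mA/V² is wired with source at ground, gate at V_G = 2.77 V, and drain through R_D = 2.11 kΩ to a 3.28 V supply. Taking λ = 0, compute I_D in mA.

I_D = 1.42 mA

V_GS = V_G = 2.77 V, so V_ov = 2.77 − 1.4 = 1.37 V.
Assume saturation: I_D = ½ k_n V_ov² = 0.5 × 4.05 × 1.37² = 3.8 mA, giving V_DS = V_DD − I_D R_D = 3.28 − 3.8 × 2.11 = -4.74 V.
But -4.74 V < V_ov = 1.37 V, so the device is actually in triode.
In triode I_D = k_n[V_ov V_DS − ½ V_DS²] and I_D = (V_DD − V_DS)/R_D. Equating: 4.27 V_DS² − 12.71 V_DS + 3.28 = 0, giving V_DS = 0.286 V (the root below V_ov).
I_D = (3.28 − 0.286) / 2.11 = 1.42 mA.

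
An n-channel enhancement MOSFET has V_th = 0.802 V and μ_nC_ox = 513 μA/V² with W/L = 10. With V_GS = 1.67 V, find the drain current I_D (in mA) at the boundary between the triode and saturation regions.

At the boundary V_DS = V_ov = V_GS − V_th = 1.67 − 0.802 = 0.868 V.
k_n = μ_nC_ox · (W/L) = 5.13 mA/V².
I_D = ½ k_n V_ov² = 0.5 × 5.13 × 0.868² = 1.93 mA.

I_D = 1.93 mA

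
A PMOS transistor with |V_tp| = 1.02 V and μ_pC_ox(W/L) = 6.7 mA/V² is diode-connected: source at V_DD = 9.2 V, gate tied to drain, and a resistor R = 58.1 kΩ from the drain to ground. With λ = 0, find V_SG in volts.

V_SG = 1.22 V

With gate tied to drain, V_SG = V_SD ≥ V_SG − |V_tp|, so the device is in saturation.
KCL at the drain: ½ k_p (V_SG − |V_tp|)² = (V_DD − V_SG)/R.
Let x = V_SG − 1.02. Then 195 x² + x − 8.18 = 0, giving x = 0.202 V (positive root), so V_SG = 1.22 V.
I_D = (V_DD − V_SG)/R = (9.2 − 1.22) / 58.1 = 0.137 mA.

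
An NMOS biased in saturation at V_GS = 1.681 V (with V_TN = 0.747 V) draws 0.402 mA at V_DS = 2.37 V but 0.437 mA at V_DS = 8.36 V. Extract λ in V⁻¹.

With V_GS fixed, I_D ∝ (1 + λ V_DS) in saturation, so I_D2/I_D1 = (1 + λ V_DS2)/(1 + λ V_DS1).
0.437/0.402 = 1.087 = (1 + 8.36 λ)/(1 + 2.37 λ).
Solving: λ (I_D1 V_DS2 − I_D2 V_DS1) = I_D2 − I_D1, so λ = (0.437 − 0.402) / (0.402 × 8.36 − 0.437 × 2.37) = 0.035 / 2.33 = 0.0151 V⁻¹.

λ = 0.0151 V⁻¹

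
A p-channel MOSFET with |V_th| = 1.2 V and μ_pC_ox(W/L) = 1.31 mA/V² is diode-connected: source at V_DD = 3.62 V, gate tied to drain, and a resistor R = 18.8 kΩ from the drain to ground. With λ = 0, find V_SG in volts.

V_SG = 1.60 V

With gate tied to drain, V_SG = V_SD ≥ V_SG − |V_th|, so the device is in saturation.
KCL at the drain: ½ k_p (V_SG − |V_th|)² = (V_DD − V_SG)/R.
Let x = V_SG − 1.2. Then 12.3 x² + x − 2.42 = 0, giving x = 0.405 V (positive root), so V_SG = 1.6 V.
I_D = (V_DD − V_SG)/R = (3.62 − 1.6) / 18.8 = 0.107 mA.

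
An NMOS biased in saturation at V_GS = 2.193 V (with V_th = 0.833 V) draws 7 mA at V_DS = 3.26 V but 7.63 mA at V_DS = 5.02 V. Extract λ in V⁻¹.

With V_GS fixed, I_D ∝ (1 + λ V_DS) in saturation, so I_D2/I_D1 = (1 + λ V_DS2)/(1 + λ V_DS1).
7.63/7 = 1.09 = (1 + 5.02 λ)/(1 + 3.26 λ).
Solving: λ (I_D1 V_DS2 − I_D2 V_DS1) = I_D2 − I_D1, so λ = (7.63 − 7) / (7 × 5.02 − 7.63 × 3.26) = 0.63 / 10.3 = 0.0614 V⁻¹.

λ = 0.0614 V⁻¹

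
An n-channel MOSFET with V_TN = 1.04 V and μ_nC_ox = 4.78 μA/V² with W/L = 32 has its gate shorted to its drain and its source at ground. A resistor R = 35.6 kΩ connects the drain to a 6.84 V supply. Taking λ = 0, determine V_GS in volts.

With gate tied to drain, V_GS = V_DS ≥ V_GS − V_TN, so the device is in saturation.
k_n = μ_nC_ox · (W/L) = 0.153 mA/V².
KCL at the drain: ½ k_n (V_GS − V_TN)² = (V_DD − V_GS)/R.
Let x = V_GS − 1.04. Then 2.72 x² + x − 5.8 = 0, giving x = 1.29 V (positive root), so V_GS = 2.33 V.
I_D = (V_DD − V_GS)/R = (6.84 − 2.33) / 35.6 = 0.127 mA.

V_GS = 2.33 V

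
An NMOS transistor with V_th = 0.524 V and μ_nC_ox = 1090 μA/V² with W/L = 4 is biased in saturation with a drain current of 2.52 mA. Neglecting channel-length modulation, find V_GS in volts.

V_GS = 1.60 V

k_n = μ_nC_ox · (W/L) = 4.36 mA/V².
In saturation I_D = ½ k_n (V_GS − V_th)², so V_GS − V_th = √(2 I_D / k_n) = √(2 × 2.52 / 4.36) = 1.08 V.
V_GS = 0.524 + 1.08 = 1.6 V.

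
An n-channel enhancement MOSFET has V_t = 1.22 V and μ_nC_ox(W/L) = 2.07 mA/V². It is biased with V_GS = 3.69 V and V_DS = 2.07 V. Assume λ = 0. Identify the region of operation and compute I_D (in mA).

Triode; I_D = 6.15 mA

V_ov = V_GS − V_t = 3.69 − 1.22 = 2.47 V.
Since V_DS = 2.07 V < V_ov = 2.47 V, the device is in the triode region.
I_D = k_n [V_ov · V_DS − ½ V_DS²] = 2.07 × [2.47 × 2.07 − 0.5 × 2.07²] = 6.15 mA.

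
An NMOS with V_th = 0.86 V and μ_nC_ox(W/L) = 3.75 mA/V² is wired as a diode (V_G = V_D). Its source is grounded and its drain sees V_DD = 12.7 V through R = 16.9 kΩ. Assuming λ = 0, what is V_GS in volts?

With gate tied to drain, V_GS = V_DS ≥ V_GS − V_th, so the device is in saturation.
KCL at the drain: ½ k_n (V_GS − V_th)² = (V_DD − V_GS)/R.
Let x = V_GS − 0.86. Then 31.7 x² + x − 11.84 = 0, giving x = 0.596 V (positive root), so V_GS = 1.46 V.
I_D = (V_DD − V_GS)/R = (12.7 − 1.46) / 16.9 = 0.665 mA.

V_GS = 1.46 V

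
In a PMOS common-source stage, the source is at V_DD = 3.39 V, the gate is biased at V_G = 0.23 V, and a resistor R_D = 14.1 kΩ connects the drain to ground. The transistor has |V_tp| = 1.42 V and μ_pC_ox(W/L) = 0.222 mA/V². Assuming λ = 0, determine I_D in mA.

I_D = 0.197 mA

V_SG = V_DD − V_G = 3.39 − 0.23 = 3.16 V, so V_ov = 3.16 − 1.42 = 1.74 V.
Assume saturation: I_D = ½ k_p V_ov² = 0.5 × 0.222 × 1.74² = 0.336 mA, giving V_SD = V_DD − I_D R_D = 3.39 − 0.336 × 14.1 = -1.35 V.
But -1.35 V < V_ov = 1.74 V, so the device is actually in triode.
In triode I_D = k_p[V_ov V_SD − ½ V_SD²] and I_D = (V_DD − V_SD)/R_D. Equating: 1.57 V_SD² − 6.447 V_SD + 3.39 = 0, giving V_SD = 0.619 V (the root below V_ov).
I_D = (3.39 − 0.619) / 14.1 = 0.197 mA.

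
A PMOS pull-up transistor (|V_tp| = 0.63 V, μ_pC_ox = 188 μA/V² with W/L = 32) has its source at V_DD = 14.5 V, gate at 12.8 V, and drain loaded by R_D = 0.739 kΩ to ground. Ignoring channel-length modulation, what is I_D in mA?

V_SG = V_DD − V_G = 14.5 − 12.8 = 1.7 V, so V_ov = 1.7 − 0.63 = 1.07 V.
k_p = μ_pC_ox · (W/L) = 6.016 mA/V².
Assume saturation: I_D = ½ k_p V_ov² = 0.5 × 6.016 × 1.07² = 3.44 mA, giving V_SD = V_DD − I_D R_D = 14.5 − 3.44 × 0.739 = 12 V.
V_SD = 12 V ≥ V_ov = 1.07 V, confirming saturation.

I_D = 3.44 mA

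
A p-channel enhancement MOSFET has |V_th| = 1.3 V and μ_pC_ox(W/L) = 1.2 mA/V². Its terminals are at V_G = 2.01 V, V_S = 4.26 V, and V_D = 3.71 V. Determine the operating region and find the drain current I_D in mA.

Triode; I_D = 0.445 mA

V_SG = V_S − V_G = 4.26 − 2.01 = 2.25 V; V_SD = V_S − V_D = 4.26 − 3.71 = 0.55 V.
V_ov = V_SG − |V_th| = 2.25 − 1.3 = 0.95 V.
Since V_SD = 0.55 V < V_ov = 0.95 V, the device is in the triode region.
I_D = k_p [V_ov · V_SD − ½ V_SD²] = 1.2 × [0.95 × 0.55 − 0.5 × 0.55²] = 0.445 mA.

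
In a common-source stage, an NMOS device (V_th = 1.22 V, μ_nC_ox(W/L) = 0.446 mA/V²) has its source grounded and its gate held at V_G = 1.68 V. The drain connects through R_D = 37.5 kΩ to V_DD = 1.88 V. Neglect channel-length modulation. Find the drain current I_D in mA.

V_GS = V_G = 1.68 V, so V_ov = 1.68 − 1.22 = 0.46 V.
Assume saturation: I_D = ½ k_n V_ov² = 0.5 × 0.446 × 0.46² = 0.0472 mA, giving V_DS = V_DD − I_D R_D = 1.88 − 0.0472 × 37.5 = 0.11 V.
But 0.11 V < V_ov = 0.46 V, so the device is actually in triode.
In triode I_D = k_n[V_ov V_DS − ½ V_DS²] and I_D = (V_DD − V_DS)/R_D. Equating: 8.36 V_DS² − 8.694 V_DS + 1.88 = 0, giving V_DS = 0.307 V (the root below V_ov).
I_D = (1.88 − 0.307) / 37.5 = 0.042 mA.

I_D = 0.0420 mA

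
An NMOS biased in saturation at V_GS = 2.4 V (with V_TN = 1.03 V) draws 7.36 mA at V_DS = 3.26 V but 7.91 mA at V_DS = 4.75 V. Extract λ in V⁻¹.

λ = 0.0600 V⁻¹

With V_GS fixed, I_D ∝ (1 + λ V_DS) in saturation, so I_D2/I_D1 = (1 + λ V_DS2)/(1 + λ V_DS1).
7.91/7.36 = 1.075 = (1 + 4.75 λ)/(1 + 3.26 λ).
Solving: λ (I_D1 V_DS2 − I_D2 V_DS1) = I_D2 − I_D1, so λ = (7.91 − 7.36) / (7.36 × 4.75 − 7.91 × 3.26) = 0.55 / 9.17 = 0.06 V⁻¹.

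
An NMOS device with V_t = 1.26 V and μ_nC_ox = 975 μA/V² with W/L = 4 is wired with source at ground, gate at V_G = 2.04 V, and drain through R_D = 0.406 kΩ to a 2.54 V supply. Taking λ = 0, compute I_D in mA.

V_GS = V_G = 2.04 V, so V_ov = 2.04 − 1.26 = 0.78 V.
k_n = μ_nC_ox · (W/L) = 3.9 mA/V².
Assume saturation: I_D = ½ k_n V_ov² = 0.5 × 3.9 × 0.78² = 1.19 mA, giving V_DS = V_DD − I_D R_D = 2.54 − 1.19 × 0.406 = 2.06 V.
V_DS = 2.06 V ≥ V_ov = 0.78 V, confirming saturation.

I_D = 1.19 mA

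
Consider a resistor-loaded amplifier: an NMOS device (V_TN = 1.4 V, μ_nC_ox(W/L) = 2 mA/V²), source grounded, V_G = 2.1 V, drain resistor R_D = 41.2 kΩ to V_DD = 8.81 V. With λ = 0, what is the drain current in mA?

I_D = 0.210 mA

V_GS = V_G = 2.1 V, so V_ov = 2.1 − 1.4 = 0.7 V.
Assume saturation: I_D = ½ k_n V_ov² = 0.5 × 2 × 0.7² = 0.49 mA, giving V_DS = V_DD − I_D R_D = 8.81 − 0.49 × 41.2 = -11.4 V.
But -11.4 V < V_ov = 0.7 V, so the device is actually in triode.
In triode I_D = k_n[V_ov V_DS − ½ V_DS²] and I_D = (V_DD − V_DS)/R_D. Equating: 41.2 V_DS² − 58.68 V_DS + 8.81 = 0, giving V_DS = 0.171 V (the root below V_ov).
I_D = (8.81 − 0.171) / 41.2 = 0.21 mA.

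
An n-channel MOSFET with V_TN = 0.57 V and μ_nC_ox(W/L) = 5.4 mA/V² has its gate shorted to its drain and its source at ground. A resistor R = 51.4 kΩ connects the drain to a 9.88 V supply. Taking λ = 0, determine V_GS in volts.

V_GS = 0.825 V

With gate tied to drain, V_GS = V_DS ≥ V_GS − V_TN, so the device is in saturation.
KCL at the drain: ½ k_n (V_GS − V_TN)² = (V_DD − V_GS)/R.
Let x = V_GS − 0.57. Then 139 x² + x − 9.31 = 0, giving x = 0.255 V (positive root), so V_GS = 0.825 V.
I_D = (V_DD − V_GS)/R = (9.88 − 0.825) / 51.4 = 0.176 mA.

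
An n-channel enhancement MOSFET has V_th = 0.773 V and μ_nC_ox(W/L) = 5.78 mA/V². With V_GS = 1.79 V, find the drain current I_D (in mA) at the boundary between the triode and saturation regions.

At the boundary V_DS = V_ov = V_GS − V_th = 1.79 − 0.773 = 1.02 V.
I_D = ½ k_n V_ov² = 0.5 × 5.78 × 1.02² = 2.99 mA.

I_D = 2.99 mA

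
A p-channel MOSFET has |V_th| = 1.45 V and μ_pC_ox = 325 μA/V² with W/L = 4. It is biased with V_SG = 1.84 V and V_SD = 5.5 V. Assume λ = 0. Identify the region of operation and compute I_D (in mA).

k_p = μ_pC_ox · (W/L) = 1.3 mA/V².
V_ov = V_SG − |V_th| = 1.84 − 1.45 = 0.39 V.
Since V_SD = 5.5 V ≥ V_ov = 0.39 V, the device is in saturation.
I_D = ½ k_p V_ov² = 0.5 × 1.3 × 0.39² = 0.0989 mA.

Saturation; I_D = 0.0989 mA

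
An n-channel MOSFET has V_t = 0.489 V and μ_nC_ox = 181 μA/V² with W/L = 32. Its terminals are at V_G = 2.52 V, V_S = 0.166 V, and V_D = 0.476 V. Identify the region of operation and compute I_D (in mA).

Triode; I_D = 3.07 mA

V_GS = V_G − V_S = 2.52 − 0.166 = 2.35 V; V_DS = V_D − V_S = 0.476 − 0.166 = 0.31 V.
k_n = μ_nC_ox · (W/L) = 5.792 mA/V².
V_ov = V_GS − V_t = 2.35 − 0.489 = 1.87 V.
Since V_DS = 0.31 V < V_ov = 1.87 V, the device is in the triode region.
I_D = k_n [V_ov · V_DS − ½ V_DS²] = 5.792 × [1.87 × 0.31 − 0.5 × 0.31²] = 3.07 mA.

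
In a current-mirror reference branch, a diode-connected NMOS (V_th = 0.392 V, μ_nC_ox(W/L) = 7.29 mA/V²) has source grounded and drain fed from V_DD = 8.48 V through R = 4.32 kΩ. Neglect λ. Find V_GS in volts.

V_GS = 1.08 V

With gate tied to drain, V_GS = V_DS ≥ V_GS − V_th, so the device is in saturation.
KCL at the drain: ½ k_n (V_GS − V_th)² = (V_DD − V_GS)/R.
Let x = V_GS − 0.392. Then 15.7 x² + x − 8.088 = 0, giving x = 0.686 V (positive root), so V_GS = 1.08 V.
I_D = (V_DD − V_GS)/R = (8.48 − 1.08) / 4.32 = 1.71 mA.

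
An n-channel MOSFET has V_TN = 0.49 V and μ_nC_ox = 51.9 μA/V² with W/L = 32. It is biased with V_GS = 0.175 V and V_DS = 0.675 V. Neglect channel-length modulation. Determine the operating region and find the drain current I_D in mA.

Cutoff; I_D = 0 mA

V_GS = 0.175 V < V_TN = 0.49 V, so the transistor is in cutoff.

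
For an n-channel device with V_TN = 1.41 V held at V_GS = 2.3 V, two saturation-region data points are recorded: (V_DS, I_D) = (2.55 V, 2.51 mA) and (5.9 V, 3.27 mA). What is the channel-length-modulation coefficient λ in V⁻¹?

With V_GS fixed, I_D ∝ (1 + λ V_DS) in saturation, so I_D2/I_D1 = (1 + λ V_DS2)/(1 + λ V_DS1).
3.27/2.51 = 1.303 = (1 + 5.9 λ)/(1 + 2.55 λ).
Solving: λ (I_D1 V_DS2 − I_D2 V_DS1) = I_D2 − I_D1, so λ = (3.27 − 2.51) / (2.51 × 5.9 − 3.27 × 2.55) = 0.76 / 6.47 = 0.117 V⁻¹.

λ = 0.117 V⁻¹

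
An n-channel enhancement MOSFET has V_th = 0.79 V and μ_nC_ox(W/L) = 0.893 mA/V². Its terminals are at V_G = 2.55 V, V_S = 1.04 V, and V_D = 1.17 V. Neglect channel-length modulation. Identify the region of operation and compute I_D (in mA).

V_GS = V_G − V_S = 2.55 − 1.04 = 1.51 V; V_DS = V_D − V_S = 1.17 − 1.04 = 0.13 V.
V_ov = V_GS − V_th = 1.51 − 0.79 = 0.72 V.
Since V_DS = 0.13 V < V_ov = 0.72 V, the device is in the triode region.
I_D = k_n [V_ov · V_DS − ½ V_DS²] = 0.893 × [0.72 × 0.13 − 0.5 × 0.13²] = 0.076 mA.

Triode; I_D = 0.0760 mA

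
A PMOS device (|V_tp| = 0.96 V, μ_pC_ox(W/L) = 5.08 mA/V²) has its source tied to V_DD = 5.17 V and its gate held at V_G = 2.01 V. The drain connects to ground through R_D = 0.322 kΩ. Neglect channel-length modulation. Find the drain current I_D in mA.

V_SG = V_DD − V_G = 5.17 − 2.01 = 3.16 V, so V_ov = 3.16 − 0.96 = 2.2 V.
Assume saturation: I_D = ½ k_p V_ov² = 0.5 × 5.08 × 2.2² = 12.3 mA, giving V_SD = V_DD − I_D R_D = 5.17 − 12.3 × 0.322 = 1.21 V.
But 1.21 V < V_ov = 2.2 V, so the device is actually in triode.
In triode I_D = k_p[V_ov V_SD − ½ V_SD²] and I_D = (V_DD − V_SD)/R_D. Equating: 0.818 V_SD² − 4.599 V_SD + 5.17 = 0, giving V_SD = 1.55 V (the root below V_ov).
I_D = (5.17 − 1.55) / 0.322 = 11.2 mA.

I_D = 11.2 mA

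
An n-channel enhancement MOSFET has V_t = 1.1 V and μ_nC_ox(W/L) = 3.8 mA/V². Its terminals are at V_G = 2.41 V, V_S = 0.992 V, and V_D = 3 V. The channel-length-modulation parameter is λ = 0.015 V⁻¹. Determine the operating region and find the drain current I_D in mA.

V_GS = V_G − V_S = 2.41 − 0.992 = 1.42 V; V_DS = V_D − V_S = 3 − 0.992 = 2.01 V.
V_ov = V_GS − V_t = 1.42 − 1.1 = 0.318 V.
Since V_DS = 2.01 V ≥ V_ov = 0.318 V, the device is in saturation.
I_D = ½ k_n V_ov² (1 + λ V_DS) = 0.5 × 3.8 × 0.318² × (1 + 0.015 × 2.01) = 0.198 mA.

Saturation; I_D = 0.198 mA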